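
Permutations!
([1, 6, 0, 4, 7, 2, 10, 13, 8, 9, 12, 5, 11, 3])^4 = [12, 11, 10, 3, 4, 6, 5, 7, 8, 9, 2, 1, 0, 13]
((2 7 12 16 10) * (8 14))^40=(16)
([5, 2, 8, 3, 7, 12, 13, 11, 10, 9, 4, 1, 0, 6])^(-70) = (13)(0 12 5)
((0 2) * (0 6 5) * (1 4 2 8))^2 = ((0 8 1 4 2 6 5))^2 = (0 1 2 5 8 4 6)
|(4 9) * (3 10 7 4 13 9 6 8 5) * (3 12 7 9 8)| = |(3 10 9 13 8 5 12 7 4 6)| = 10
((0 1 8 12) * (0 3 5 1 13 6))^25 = ((0 13 6)(1 8 12 3 5))^25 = (0 13 6)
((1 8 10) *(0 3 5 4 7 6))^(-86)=((0 3 5 4 7 6)(1 8 10))^(-86)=(0 7 5)(1 8 10)(3 6 4)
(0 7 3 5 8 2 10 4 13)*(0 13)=(13)(0 7 3 5 8 2 10 4)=[7, 1, 10, 5, 0, 8, 6, 3, 2, 9, 4, 11, 12, 13]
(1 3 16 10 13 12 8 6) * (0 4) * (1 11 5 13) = (0 4)(1 3 16 10)(5 13 12 8 6 11) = [4, 3, 2, 16, 0, 13, 11, 7, 6, 9, 1, 5, 8, 12, 14, 15, 10]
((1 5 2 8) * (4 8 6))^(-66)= ((1 5 2 6 4 8))^(-66)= (8)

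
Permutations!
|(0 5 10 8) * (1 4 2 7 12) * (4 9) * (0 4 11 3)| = |(0 5 10 8 4 2 7 12 1 9 11 3)| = 12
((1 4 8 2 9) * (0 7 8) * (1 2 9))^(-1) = ((0 7 8 9 2 1 4))^(-1) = (0 4 1 2 9 8 7)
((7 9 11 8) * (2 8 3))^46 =((2 8 7 9 11 3))^46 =(2 11 7)(3 9 8)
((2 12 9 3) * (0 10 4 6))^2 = ((0 10 4 6)(2 12 9 3))^2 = (0 4)(2 9)(3 12)(6 10)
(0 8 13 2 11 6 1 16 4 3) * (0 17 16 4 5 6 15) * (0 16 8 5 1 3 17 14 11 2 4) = [5, 0, 2, 14, 17, 6, 3, 7, 13, 9, 10, 15, 12, 4, 11, 16, 1, 8] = (0 5 6 3 14 11 15 16 1)(4 17 8 13)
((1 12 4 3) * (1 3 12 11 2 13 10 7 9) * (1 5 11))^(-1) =(2 11 5 9 7 10 13)(4 12)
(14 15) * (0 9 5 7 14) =(0 9 5 7 14 15) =[9, 1, 2, 3, 4, 7, 6, 14, 8, 5, 10, 11, 12, 13, 15, 0]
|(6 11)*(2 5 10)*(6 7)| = 3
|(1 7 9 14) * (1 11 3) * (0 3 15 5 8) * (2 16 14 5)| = 35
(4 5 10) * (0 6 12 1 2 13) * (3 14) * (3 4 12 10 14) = (0 6 10 12 1 2 13)(4 5 14) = [6, 2, 13, 3, 5, 14, 10, 7, 8, 9, 12, 11, 1, 0, 4]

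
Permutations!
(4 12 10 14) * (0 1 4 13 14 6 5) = (0 1 4 12 10 6 5)(13 14) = [1, 4, 2, 3, 12, 0, 5, 7, 8, 9, 6, 11, 10, 14, 13]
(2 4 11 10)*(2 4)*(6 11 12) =[0, 1, 2, 3, 12, 5, 11, 7, 8, 9, 4, 10, 6] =(4 12 6 11 10)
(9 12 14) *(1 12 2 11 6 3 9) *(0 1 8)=[1, 12, 11, 9, 4, 5, 3, 7, 0, 2, 10, 6, 14, 13, 8]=(0 1 12 14 8)(2 11 6 3 9)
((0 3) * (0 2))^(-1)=(0 2 3)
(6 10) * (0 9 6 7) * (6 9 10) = [10, 1, 2, 3, 4, 5, 6, 0, 8, 9, 7] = (0 10 7)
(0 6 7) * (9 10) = (0 6 7)(9 10) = [6, 1, 2, 3, 4, 5, 7, 0, 8, 10, 9]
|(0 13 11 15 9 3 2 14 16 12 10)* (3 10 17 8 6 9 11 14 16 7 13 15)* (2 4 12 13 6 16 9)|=16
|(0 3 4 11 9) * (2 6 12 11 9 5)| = 20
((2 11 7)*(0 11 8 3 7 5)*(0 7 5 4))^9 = ((0 11 4)(2 8 3 5 7))^9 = (11)(2 7 5 3 8)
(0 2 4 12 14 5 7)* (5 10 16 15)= [2, 1, 4, 3, 12, 7, 6, 0, 8, 9, 16, 11, 14, 13, 10, 5, 15]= (0 2 4 12 14 10 16 15 5 7)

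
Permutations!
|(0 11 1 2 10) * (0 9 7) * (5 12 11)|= |(0 5 12 11 1 2 10 9 7)|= 9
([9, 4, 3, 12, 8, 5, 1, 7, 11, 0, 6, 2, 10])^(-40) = (1 3 4 12 8 10 11 6 2)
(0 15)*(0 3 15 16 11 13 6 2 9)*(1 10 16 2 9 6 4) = [2, 10, 6, 15, 1, 5, 9, 7, 8, 0, 16, 13, 12, 4, 14, 3, 11] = (0 2 6 9)(1 10 16 11 13 4)(3 15)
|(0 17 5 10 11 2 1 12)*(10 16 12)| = 20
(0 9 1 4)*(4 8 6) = (0 9 1 8 6 4) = [9, 8, 2, 3, 0, 5, 4, 7, 6, 1]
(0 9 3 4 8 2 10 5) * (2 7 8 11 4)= [9, 1, 10, 2, 11, 0, 6, 8, 7, 3, 5, 4]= (0 9 3 2 10 5)(4 11)(7 8)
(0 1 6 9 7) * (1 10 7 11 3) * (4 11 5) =[10, 6, 2, 1, 11, 4, 9, 0, 8, 5, 7, 3] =(0 10 7)(1 6 9 5 4 11 3)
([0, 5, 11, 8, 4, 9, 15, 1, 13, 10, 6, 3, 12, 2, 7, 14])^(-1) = [0, 7, 13, 11, 4, 1, 10, 14, 3, 5, 9, 2, 12, 8, 15, 6]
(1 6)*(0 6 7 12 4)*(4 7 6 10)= (0 10 4)(1 6)(7 12)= [10, 6, 2, 3, 0, 5, 1, 12, 8, 9, 4, 11, 7]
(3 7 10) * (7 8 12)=[0, 1, 2, 8, 4, 5, 6, 10, 12, 9, 3, 11, 7]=(3 8 12 7 10)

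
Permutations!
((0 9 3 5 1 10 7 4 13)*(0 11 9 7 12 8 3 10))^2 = (0 4 11 10 8 5)(1 7 13 9 12 3)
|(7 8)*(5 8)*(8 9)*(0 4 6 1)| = |(0 4 6 1)(5 9 8 7)| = 4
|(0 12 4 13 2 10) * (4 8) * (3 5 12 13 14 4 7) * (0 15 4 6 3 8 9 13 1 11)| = |(0 1 11)(2 10 15 4 14 6 3 5 12 9 13)(7 8)| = 66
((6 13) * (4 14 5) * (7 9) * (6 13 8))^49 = ((4 14 5)(6 8)(7 9))^49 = (4 14 5)(6 8)(7 9)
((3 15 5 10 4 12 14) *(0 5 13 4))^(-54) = ((0 5 10)(3 15 13 4 12 14))^(-54) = (15)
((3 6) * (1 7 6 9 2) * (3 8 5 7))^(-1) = ((1 3 9 2)(5 7 6 8))^(-1) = (1 2 9 3)(5 8 6 7)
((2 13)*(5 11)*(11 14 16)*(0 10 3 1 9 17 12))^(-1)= (0 12 17 9 1 3 10)(2 13)(5 11 16 14)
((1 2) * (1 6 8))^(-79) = ((1 2 6 8))^(-79) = (1 2 6 8)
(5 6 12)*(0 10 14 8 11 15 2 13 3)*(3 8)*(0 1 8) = (0 10 14 3 1 8 11 15 2 13)(5 6 12) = [10, 8, 13, 1, 4, 6, 12, 7, 11, 9, 14, 15, 5, 0, 3, 2]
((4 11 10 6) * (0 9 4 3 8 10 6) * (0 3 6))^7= (0 11 4 9)(3 8 10)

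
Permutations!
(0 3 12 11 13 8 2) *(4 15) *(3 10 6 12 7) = (0 10 6 12 11 13 8 2)(3 7)(4 15) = [10, 1, 0, 7, 15, 5, 12, 3, 2, 9, 6, 13, 11, 8, 14, 4]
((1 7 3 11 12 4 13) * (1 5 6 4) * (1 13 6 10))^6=((1 7 3 11 12 13 5 10)(4 6))^6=(1 5 12 3)(7 10 13 11)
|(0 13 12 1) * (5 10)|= |(0 13 12 1)(5 10)|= 4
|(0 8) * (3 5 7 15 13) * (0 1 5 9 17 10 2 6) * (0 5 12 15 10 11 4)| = |(0 8 1 12 15 13 3 9 17 11 4)(2 6 5 7 10)| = 55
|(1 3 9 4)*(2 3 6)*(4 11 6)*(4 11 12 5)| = |(1 11 6 2 3 9 12 5 4)| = 9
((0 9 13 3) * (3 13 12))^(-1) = ((13)(0 9 12 3))^(-1) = (13)(0 3 12 9)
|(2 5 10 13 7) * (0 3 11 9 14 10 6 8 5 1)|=30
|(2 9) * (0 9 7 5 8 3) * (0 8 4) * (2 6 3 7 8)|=|(0 9 6 3 2 8 7 5 4)|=9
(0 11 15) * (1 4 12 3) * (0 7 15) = (0 11)(1 4 12 3)(7 15) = [11, 4, 2, 1, 12, 5, 6, 15, 8, 9, 10, 0, 3, 13, 14, 7]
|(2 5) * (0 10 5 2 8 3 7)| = |(0 10 5 8 3 7)| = 6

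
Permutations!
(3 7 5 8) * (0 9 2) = (0 9 2)(3 7 5 8) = [9, 1, 0, 7, 4, 8, 6, 5, 3, 2]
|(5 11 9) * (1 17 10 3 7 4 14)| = 21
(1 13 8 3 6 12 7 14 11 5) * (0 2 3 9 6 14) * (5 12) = (0 2 3 14 11 12 7)(1 13 8 9 6 5) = [2, 13, 3, 14, 4, 1, 5, 0, 9, 6, 10, 12, 7, 8, 11]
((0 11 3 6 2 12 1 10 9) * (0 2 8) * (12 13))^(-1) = (0 8 6 3 11)(1 12 13 2 9 10)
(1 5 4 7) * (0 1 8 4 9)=(0 1 5 9)(4 7 8)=[1, 5, 2, 3, 7, 9, 6, 8, 4, 0]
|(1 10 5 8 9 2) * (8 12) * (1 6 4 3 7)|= 11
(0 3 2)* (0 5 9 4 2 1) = (0 3 1)(2 5 9 4) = [3, 0, 5, 1, 2, 9, 6, 7, 8, 4]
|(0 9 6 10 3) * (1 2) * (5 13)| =|(0 9 6 10 3)(1 2)(5 13)| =10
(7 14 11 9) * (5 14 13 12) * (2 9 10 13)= (2 9 7)(5 14 11 10 13 12)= [0, 1, 9, 3, 4, 14, 6, 2, 8, 7, 13, 10, 5, 12, 11]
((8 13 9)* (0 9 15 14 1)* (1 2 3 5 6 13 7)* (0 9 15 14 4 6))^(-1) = (0 5 3 2 14 13 6 4 15)(1 7 8 9)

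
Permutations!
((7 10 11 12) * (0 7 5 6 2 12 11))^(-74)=((0 7 10)(2 12 5 6))^(-74)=(0 7 10)(2 5)(6 12)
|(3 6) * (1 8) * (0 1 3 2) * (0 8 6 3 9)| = |(0 1 6 2 8 9)| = 6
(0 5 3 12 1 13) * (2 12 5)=[2, 13, 12, 5, 4, 3, 6, 7, 8, 9, 10, 11, 1, 0]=(0 2 12 1 13)(3 5)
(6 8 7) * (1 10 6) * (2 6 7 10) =[0, 2, 6, 3, 4, 5, 8, 1, 10, 9, 7] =(1 2 6 8 10 7)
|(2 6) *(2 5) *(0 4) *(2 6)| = |(0 4)(5 6)| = 2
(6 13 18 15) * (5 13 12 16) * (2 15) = [0, 1, 15, 3, 4, 13, 12, 7, 8, 9, 10, 11, 16, 18, 14, 6, 5, 17, 2] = (2 15 6 12 16 5 13 18)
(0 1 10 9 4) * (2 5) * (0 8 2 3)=[1, 10, 5, 0, 8, 3, 6, 7, 2, 4, 9]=(0 1 10 9 4 8 2 5 3)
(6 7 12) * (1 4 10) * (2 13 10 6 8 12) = (1 4 6 7 2 13 10)(8 12) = [0, 4, 13, 3, 6, 5, 7, 2, 12, 9, 1, 11, 8, 10]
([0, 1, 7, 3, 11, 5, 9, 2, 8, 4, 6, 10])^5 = [0, 1, 7, 3, 4, 5, 6, 2, 8, 9, 10, 11]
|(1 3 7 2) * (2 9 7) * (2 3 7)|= |(1 7 9 2)|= 4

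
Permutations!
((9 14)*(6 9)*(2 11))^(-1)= ((2 11)(6 9 14))^(-1)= (2 11)(6 14 9)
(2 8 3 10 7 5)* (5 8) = [0, 1, 5, 10, 4, 2, 6, 8, 3, 9, 7] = (2 5)(3 10 7 8)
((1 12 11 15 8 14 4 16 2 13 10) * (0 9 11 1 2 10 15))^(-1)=(0 11 9)(1 12)(2 10 16 4 14 8 15 13)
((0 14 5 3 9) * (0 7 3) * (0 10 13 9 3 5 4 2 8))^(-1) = ((0 14 4 2 8)(5 10 13 9 7))^(-1) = (0 8 2 4 14)(5 7 9 13 10)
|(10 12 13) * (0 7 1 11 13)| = 7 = |(0 7 1 11 13 10 12)|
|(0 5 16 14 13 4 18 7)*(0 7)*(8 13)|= |(0 5 16 14 8 13 4 18)|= 8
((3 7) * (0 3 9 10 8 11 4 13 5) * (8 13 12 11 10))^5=(0 10 7 5 8 3 13 9)(4 11 12)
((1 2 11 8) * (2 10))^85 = ((1 10 2 11 8))^85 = (11)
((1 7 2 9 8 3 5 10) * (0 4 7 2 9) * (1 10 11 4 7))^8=((0 7 9 8 3 5 11 4 1 2))^8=(0 1 11 3 9)(2 4 5 8 7)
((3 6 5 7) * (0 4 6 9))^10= (0 5 9 6 3 4 7)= ((0 4 6 5 7 3 9))^10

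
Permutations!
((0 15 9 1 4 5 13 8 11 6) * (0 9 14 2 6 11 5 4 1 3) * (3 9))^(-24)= (15)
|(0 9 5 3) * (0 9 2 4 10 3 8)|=8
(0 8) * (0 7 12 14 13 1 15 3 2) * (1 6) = [8, 15, 0, 2, 4, 5, 1, 12, 7, 9, 10, 11, 14, 6, 13, 3] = (0 8 7 12 14 13 6 1 15 3 2)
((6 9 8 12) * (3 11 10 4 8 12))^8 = ((3 11 10 4 8)(6 9 12))^8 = (3 4 11 8 10)(6 12 9)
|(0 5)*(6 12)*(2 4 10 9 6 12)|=10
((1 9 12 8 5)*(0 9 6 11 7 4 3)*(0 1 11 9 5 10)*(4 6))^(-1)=(0 10 8 12 9 6 7 11 5)(1 3 4)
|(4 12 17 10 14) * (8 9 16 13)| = 20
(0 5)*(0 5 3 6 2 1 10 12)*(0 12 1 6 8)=(12)(0 3 8)(1 10)(2 6)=[3, 10, 6, 8, 4, 5, 2, 7, 0, 9, 1, 11, 12]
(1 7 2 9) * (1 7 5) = [0, 5, 9, 3, 4, 1, 6, 2, 8, 7] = (1 5)(2 9 7)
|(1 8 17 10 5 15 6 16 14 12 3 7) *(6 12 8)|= 12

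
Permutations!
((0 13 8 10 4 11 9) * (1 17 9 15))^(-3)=(0 1 4 13 17 11 8 9 15 10)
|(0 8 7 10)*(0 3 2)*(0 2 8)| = |(3 8 7 10)| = 4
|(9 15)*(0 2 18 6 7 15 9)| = |(0 2 18 6 7 15)| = 6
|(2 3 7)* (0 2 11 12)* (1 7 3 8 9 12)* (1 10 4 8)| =10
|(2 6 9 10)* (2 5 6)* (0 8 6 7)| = 7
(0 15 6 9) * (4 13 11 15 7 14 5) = (0 7 14 5 4 13 11 15 6 9) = [7, 1, 2, 3, 13, 4, 9, 14, 8, 0, 10, 15, 12, 11, 5, 6]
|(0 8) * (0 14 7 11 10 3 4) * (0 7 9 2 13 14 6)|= 60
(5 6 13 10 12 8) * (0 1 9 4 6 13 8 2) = (0 1 9 4 6 8 5 13 10 12 2) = [1, 9, 0, 3, 6, 13, 8, 7, 5, 4, 12, 11, 2, 10]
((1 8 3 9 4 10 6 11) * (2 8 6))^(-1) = (1 11 6)(2 10 4 9 3 8)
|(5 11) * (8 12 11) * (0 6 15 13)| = |(0 6 15 13)(5 8 12 11)| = 4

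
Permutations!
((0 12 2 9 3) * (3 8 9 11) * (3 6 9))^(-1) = (0 3 8 9 6 11 2 12)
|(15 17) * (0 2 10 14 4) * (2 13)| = 6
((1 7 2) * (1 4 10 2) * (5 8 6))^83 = ((1 7)(2 4 10)(5 8 6))^83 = (1 7)(2 10 4)(5 6 8)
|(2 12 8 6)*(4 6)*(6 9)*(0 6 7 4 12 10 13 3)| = 6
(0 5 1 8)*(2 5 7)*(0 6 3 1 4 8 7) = (1 7 2 5 4 8 6 3) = [0, 7, 5, 1, 8, 4, 3, 2, 6]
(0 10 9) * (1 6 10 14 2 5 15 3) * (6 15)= (0 14 2 5 6 10 9)(1 15 3)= [14, 15, 5, 1, 4, 6, 10, 7, 8, 0, 9, 11, 12, 13, 2, 3]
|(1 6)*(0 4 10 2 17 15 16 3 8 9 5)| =22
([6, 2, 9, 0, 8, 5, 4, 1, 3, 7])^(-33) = [4, 7, 1, 6, 3, 5, 8, 9, 0, 2]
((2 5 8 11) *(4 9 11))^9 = (2 4)(5 9)(8 11)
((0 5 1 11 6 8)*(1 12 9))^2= (0 12 1 6)(5 9 11 8)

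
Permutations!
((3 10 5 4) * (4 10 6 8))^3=(3 4 8 6)(5 10)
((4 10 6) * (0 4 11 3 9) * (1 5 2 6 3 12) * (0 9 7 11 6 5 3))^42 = ((0 4 10)(1 3 7 11 12)(2 5))^42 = (1 7 12 3 11)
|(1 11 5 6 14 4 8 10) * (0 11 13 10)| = |(0 11 5 6 14 4 8)(1 13 10)| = 21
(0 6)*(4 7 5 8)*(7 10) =(0 6)(4 10 7 5 8) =[6, 1, 2, 3, 10, 8, 0, 5, 4, 9, 7]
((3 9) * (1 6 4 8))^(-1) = (1 8 4 6)(3 9)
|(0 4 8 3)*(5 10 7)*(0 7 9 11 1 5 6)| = 30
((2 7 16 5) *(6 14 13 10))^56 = (16)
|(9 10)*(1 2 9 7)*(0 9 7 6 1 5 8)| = 9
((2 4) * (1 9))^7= (1 9)(2 4)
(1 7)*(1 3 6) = [0, 7, 2, 6, 4, 5, 1, 3] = (1 7 3 6)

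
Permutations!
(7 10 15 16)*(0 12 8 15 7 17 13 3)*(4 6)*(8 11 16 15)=(0 12 11 16 17 13 3)(4 6)(7 10)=[12, 1, 2, 0, 6, 5, 4, 10, 8, 9, 7, 16, 11, 3, 14, 15, 17, 13]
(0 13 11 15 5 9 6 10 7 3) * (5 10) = (0 13 11 15 10 7 3)(5 9 6) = [13, 1, 2, 0, 4, 9, 5, 3, 8, 6, 7, 15, 12, 11, 14, 10]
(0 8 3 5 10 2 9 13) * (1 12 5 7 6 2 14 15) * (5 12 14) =(0 8 3 7 6 2 9 13)(1 14 15)(5 10) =[8, 14, 9, 7, 4, 10, 2, 6, 3, 13, 5, 11, 12, 0, 15, 1]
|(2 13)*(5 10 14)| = |(2 13)(5 10 14)| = 6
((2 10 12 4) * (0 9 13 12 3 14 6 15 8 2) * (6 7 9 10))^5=(0 9 10 13 3 12 14 4 7)(2 6 15 8)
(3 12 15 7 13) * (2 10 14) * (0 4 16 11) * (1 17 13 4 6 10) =(0 6 10 14 2 1 17 13 3 12 15 7 4 16 11) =[6, 17, 1, 12, 16, 5, 10, 4, 8, 9, 14, 0, 15, 3, 2, 7, 11, 13]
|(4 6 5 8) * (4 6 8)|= 4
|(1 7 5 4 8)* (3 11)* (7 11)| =|(1 11 3 7 5 4 8)| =7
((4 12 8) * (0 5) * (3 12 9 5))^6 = (0 5 9 4 8 12 3)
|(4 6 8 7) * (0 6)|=|(0 6 8 7 4)|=5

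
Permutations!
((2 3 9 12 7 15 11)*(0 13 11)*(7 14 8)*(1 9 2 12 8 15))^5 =((0 13 11 12 14 15)(1 9 8 7)(2 3))^5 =(0 15 14 12 11 13)(1 9 8 7)(2 3)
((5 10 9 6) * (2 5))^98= (2 9 5 6 10)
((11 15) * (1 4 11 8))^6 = (1 4 11 15 8)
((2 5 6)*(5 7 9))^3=((2 7 9 5 6))^3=(2 5 7 6 9)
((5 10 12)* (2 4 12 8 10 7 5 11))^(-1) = ((2 4 12 11)(5 7)(8 10))^(-1) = (2 11 12 4)(5 7)(8 10)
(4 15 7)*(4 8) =(4 15 7 8) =[0, 1, 2, 3, 15, 5, 6, 8, 4, 9, 10, 11, 12, 13, 14, 7]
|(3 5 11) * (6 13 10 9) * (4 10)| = |(3 5 11)(4 10 9 6 13)| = 15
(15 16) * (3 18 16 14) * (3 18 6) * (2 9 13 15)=[0, 1, 9, 6, 4, 5, 3, 7, 8, 13, 10, 11, 12, 15, 18, 14, 2, 17, 16]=(2 9 13 15 14 18 16)(3 6)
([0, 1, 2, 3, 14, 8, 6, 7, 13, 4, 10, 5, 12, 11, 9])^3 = [0, 1, 2, 3, 4, 11, 6, 7, 5, 9, 10, 13, 12, 8, 14]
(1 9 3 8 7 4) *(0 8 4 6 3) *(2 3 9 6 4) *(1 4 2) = (0 8 7 2 3 1 6 9) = [8, 6, 3, 1, 4, 5, 9, 2, 7, 0]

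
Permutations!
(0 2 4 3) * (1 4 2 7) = [7, 4, 2, 0, 3, 5, 6, 1] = (0 7 1 4 3)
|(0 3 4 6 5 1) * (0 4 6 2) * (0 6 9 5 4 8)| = 6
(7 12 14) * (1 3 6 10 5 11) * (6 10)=(1 3 10 5 11)(7 12 14)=[0, 3, 2, 10, 4, 11, 6, 12, 8, 9, 5, 1, 14, 13, 7]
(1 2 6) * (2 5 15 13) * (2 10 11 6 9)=[0, 5, 9, 3, 4, 15, 1, 7, 8, 2, 11, 6, 12, 10, 14, 13]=(1 5 15 13 10 11 6)(2 9)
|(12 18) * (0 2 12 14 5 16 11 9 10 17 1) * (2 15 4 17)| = |(0 15 4 17 1)(2 12 18 14 5 16 11 9 10)| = 45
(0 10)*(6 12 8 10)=(0 6 12 8 10)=[6, 1, 2, 3, 4, 5, 12, 7, 10, 9, 0, 11, 8]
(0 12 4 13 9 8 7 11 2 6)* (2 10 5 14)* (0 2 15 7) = (0 12 4 13 9 8)(2 6)(5 14 15 7 11 10) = [12, 1, 6, 3, 13, 14, 2, 11, 0, 8, 5, 10, 4, 9, 15, 7]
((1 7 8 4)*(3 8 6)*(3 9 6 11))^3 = (1 3)(4 11)(6 9)(7 8)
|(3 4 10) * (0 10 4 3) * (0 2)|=|(0 10 2)|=3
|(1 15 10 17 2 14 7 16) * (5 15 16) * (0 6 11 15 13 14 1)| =36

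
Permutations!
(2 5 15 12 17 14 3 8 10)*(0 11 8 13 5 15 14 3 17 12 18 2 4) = (0 11 8 10 4)(2 15 18)(3 13 5 14 17) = [11, 1, 15, 13, 0, 14, 6, 7, 10, 9, 4, 8, 12, 5, 17, 18, 16, 3, 2]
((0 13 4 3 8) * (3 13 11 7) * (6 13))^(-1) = (0 8 3 7 11)(4 13 6)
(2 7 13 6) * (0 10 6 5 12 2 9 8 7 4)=[10, 1, 4, 3, 0, 12, 9, 13, 7, 8, 6, 11, 2, 5]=(0 10 6 9 8 7 13 5 12 2 4)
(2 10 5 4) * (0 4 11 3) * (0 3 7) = (0 4 2 10 5 11 7) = [4, 1, 10, 3, 2, 11, 6, 0, 8, 9, 5, 7]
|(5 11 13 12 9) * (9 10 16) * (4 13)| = |(4 13 12 10 16 9 5 11)| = 8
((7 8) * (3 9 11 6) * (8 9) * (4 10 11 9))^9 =((3 8 7 4 10 11 6))^9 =(3 7 10 6 8 4 11)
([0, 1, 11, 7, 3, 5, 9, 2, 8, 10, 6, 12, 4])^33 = (2 4)(3 11)(7 12)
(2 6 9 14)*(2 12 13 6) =[0, 1, 2, 3, 4, 5, 9, 7, 8, 14, 10, 11, 13, 6, 12] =(6 9 14 12 13)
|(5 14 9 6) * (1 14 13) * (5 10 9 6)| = |(1 14 6 10 9 5 13)| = 7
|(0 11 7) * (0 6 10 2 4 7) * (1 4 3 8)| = |(0 11)(1 4 7 6 10 2 3 8)| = 8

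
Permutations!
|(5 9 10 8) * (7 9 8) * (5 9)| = 5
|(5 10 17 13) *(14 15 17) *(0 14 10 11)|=|(0 14 15 17 13 5 11)|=7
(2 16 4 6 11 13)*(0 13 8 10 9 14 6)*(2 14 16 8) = (0 13 14 6 11 2 8 10 9 16 4) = [13, 1, 8, 3, 0, 5, 11, 7, 10, 16, 9, 2, 12, 14, 6, 15, 4]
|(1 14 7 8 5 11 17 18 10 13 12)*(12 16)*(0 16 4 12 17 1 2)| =18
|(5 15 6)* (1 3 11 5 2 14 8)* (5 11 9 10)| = 10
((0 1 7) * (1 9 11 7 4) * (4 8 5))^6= (0 11)(1 5)(4 8)(7 9)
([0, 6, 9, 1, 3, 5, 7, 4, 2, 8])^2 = [0, 7, 8, 6, 1, 5, 4, 3, 9, 2]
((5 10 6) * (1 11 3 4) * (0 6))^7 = (0 10 5 6)(1 4 3 11)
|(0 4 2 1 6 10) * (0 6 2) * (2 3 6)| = 10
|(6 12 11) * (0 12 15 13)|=|(0 12 11 6 15 13)|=6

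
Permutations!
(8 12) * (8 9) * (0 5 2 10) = (0 5 2 10)(8 12 9) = [5, 1, 10, 3, 4, 2, 6, 7, 12, 8, 0, 11, 9]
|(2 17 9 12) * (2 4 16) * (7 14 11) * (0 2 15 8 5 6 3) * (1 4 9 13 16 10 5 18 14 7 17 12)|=40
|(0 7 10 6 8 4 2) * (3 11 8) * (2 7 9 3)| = |(0 9 3 11 8 4 7 10 6 2)| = 10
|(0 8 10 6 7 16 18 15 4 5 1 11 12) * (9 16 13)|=|(0 8 10 6 7 13 9 16 18 15 4 5 1 11 12)|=15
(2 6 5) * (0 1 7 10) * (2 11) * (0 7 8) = (0 1 8)(2 6 5 11)(7 10) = [1, 8, 6, 3, 4, 11, 5, 10, 0, 9, 7, 2]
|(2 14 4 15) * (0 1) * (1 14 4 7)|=12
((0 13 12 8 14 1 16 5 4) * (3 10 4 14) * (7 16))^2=(0 12 3 4 13 8 10)(1 16 14 7 5)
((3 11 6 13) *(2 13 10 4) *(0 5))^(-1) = (0 5)(2 4 10 6 11 3 13)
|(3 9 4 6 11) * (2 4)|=6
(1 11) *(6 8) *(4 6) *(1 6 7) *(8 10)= (1 11 6 10 8 4 7)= [0, 11, 2, 3, 7, 5, 10, 1, 4, 9, 8, 6]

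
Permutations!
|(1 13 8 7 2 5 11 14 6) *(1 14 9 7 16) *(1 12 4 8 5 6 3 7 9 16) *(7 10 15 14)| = |(1 13 5 11 16 12 4 8)(2 6 7)(3 10 15 14)| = 24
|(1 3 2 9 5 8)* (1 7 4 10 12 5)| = 12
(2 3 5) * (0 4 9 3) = (0 4 9 3 5 2) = [4, 1, 0, 5, 9, 2, 6, 7, 8, 3]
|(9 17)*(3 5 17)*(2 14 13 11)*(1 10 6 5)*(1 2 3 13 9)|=|(1 10 6 5 17)(2 14 9 13 11 3)|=30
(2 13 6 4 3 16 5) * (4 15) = (2 13 6 15 4 3 16 5) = [0, 1, 13, 16, 3, 2, 15, 7, 8, 9, 10, 11, 12, 6, 14, 4, 5]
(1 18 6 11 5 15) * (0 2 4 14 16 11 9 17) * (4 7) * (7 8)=(0 2 8 7 4 14 16 11 5 15 1 18 6 9 17)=[2, 18, 8, 3, 14, 15, 9, 4, 7, 17, 10, 5, 12, 13, 16, 1, 11, 0, 6]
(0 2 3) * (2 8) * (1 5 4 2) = (0 8 1 5 4 2 3) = [8, 5, 3, 0, 2, 4, 6, 7, 1]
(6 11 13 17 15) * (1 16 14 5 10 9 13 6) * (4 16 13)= [0, 13, 2, 3, 16, 10, 11, 7, 8, 4, 9, 6, 12, 17, 5, 1, 14, 15]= (1 13 17 15)(4 16 14 5 10 9)(6 11)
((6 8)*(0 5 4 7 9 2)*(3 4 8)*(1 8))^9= (0 2 9 7 4 3 6 8 1 5)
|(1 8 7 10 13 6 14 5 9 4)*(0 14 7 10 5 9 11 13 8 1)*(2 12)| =20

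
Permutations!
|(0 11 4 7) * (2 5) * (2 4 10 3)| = |(0 11 10 3 2 5 4 7)| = 8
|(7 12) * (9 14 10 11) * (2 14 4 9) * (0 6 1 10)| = |(0 6 1 10 11 2 14)(4 9)(7 12)| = 14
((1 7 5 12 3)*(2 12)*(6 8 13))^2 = (1 5 12)(2 3 7)(6 13 8)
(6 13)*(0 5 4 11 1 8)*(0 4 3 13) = (0 5 3 13 6)(1 8 4 11) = [5, 8, 2, 13, 11, 3, 0, 7, 4, 9, 10, 1, 12, 6]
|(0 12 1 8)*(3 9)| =4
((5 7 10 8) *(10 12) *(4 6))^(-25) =(12)(4 6) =((4 6)(5 7 12 10 8))^(-25)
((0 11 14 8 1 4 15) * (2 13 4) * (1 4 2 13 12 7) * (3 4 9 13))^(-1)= (0 15 4 3 1 7 12 2 13 9 8 14 11)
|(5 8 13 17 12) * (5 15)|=|(5 8 13 17 12 15)|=6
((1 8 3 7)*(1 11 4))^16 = ((1 8 3 7 11 4))^16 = (1 11 3)(4 7 8)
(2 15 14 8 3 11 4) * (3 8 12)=(2 15 14 12 3 11 4)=[0, 1, 15, 11, 2, 5, 6, 7, 8, 9, 10, 4, 3, 13, 12, 14]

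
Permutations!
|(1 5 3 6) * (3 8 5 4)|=4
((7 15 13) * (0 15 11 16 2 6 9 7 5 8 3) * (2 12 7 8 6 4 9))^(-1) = ((0 15 13 5 6 2 4 9 8 3)(7 11 16 12))^(-1) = (0 3 8 9 4 2 6 5 13 15)(7 12 16 11)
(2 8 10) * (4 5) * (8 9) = (2 9 8 10)(4 5) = [0, 1, 9, 3, 5, 4, 6, 7, 10, 8, 2]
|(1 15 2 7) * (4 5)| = 4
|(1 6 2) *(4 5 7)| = |(1 6 2)(4 5 7)| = 3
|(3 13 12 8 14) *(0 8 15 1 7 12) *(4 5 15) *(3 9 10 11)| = 24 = |(0 8 14 9 10 11 3 13)(1 7 12 4 5 15)|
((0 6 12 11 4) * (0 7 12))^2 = (4 12)(7 11)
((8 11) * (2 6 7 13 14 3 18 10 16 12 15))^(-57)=(2 12 10 3 13 6 15 16 18 14 7)(8 11)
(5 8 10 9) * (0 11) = [11, 1, 2, 3, 4, 8, 6, 7, 10, 5, 9, 0] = (0 11)(5 8 10 9)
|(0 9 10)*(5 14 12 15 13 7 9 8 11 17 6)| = 13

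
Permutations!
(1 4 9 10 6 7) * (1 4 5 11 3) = (1 5 11 3)(4 9 10 6 7) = [0, 5, 2, 1, 9, 11, 7, 4, 8, 10, 6, 3]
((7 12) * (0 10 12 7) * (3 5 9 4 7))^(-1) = (0 12 10)(3 7 4 9 5)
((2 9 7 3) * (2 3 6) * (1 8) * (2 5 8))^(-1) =(1 8 5 6 7 9 2)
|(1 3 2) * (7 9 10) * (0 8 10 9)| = 12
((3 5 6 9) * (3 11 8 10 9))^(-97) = (3 6 5)(8 11 9 10)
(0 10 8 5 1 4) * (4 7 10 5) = (0 5 1 7 10 8 4) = [5, 7, 2, 3, 0, 1, 6, 10, 4, 9, 8]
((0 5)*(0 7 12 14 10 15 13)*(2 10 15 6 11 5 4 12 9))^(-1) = ((0 4 12 14 15 13)(2 10 6 11 5 7 9))^(-1) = (0 13 15 14 12 4)(2 9 7 5 11 6 10)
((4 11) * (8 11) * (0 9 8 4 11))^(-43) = (11)(0 8 9)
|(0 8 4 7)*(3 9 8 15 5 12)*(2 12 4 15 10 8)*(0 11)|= 8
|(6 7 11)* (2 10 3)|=3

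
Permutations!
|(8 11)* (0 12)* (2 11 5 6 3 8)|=|(0 12)(2 11)(3 8 5 6)|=4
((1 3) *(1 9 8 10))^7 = ((1 3 9 8 10))^7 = (1 9 10 3 8)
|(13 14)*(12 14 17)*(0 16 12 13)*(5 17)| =12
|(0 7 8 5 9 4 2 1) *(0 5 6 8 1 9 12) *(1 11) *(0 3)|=|(0 7 11 1 5 12 3)(2 9 4)(6 8)|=42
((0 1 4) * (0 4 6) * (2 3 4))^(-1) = (0 6 1)(2 4 3)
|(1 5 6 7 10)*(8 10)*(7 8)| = |(1 5 6 8 10)| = 5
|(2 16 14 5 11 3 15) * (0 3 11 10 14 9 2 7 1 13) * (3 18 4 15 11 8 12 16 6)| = 168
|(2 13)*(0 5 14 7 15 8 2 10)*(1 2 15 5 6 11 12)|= |(0 6 11 12 1 2 13 10)(5 14 7)(8 15)|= 24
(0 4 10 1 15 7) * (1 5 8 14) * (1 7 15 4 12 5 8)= (15)(0 12 5 1 4 10 8 14 7)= [12, 4, 2, 3, 10, 1, 6, 0, 14, 9, 8, 11, 5, 13, 7, 15]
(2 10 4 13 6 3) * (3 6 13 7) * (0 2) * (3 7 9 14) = (0 2 10 4 9 14 3) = [2, 1, 10, 0, 9, 5, 6, 7, 8, 14, 4, 11, 12, 13, 3]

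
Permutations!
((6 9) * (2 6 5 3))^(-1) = ((2 6 9 5 3))^(-1) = (2 3 5 9 6)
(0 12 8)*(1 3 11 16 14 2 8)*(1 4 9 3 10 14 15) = (0 12 4 9 3 11 16 15 1 10 14 2 8) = [12, 10, 8, 11, 9, 5, 6, 7, 0, 3, 14, 16, 4, 13, 2, 1, 15]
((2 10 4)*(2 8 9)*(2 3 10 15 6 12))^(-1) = (2 12 6 15)(3 9 8 4 10)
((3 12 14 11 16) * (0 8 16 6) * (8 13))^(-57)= ((0 13 8 16 3 12 14 11 6))^(-57)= (0 14 16)(3 13 11)(6 12 8)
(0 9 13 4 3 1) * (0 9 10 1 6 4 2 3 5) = [10, 9, 3, 6, 5, 0, 4, 7, 8, 13, 1, 11, 12, 2] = (0 10 1 9 13 2 3 6 4 5)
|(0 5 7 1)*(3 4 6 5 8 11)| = 9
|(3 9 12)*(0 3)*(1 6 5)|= |(0 3 9 12)(1 6 5)|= 12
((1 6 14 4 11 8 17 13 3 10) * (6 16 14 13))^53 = ((1 16 14 4 11 8 17 6 13 3 10))^53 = (1 3 6 8 4 16 10 13 17 11 14)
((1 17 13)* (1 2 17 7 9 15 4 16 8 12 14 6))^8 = (1 14 8 4 9)(2 13 17)(6 12 16 15 7)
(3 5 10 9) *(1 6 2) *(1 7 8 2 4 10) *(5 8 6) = (1 5)(2 7 6 4 10 9 3 8) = [0, 5, 7, 8, 10, 1, 4, 6, 2, 3, 9]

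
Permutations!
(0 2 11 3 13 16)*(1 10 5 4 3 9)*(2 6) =(0 6 2 11 9 1 10 5 4 3 13 16) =[6, 10, 11, 13, 3, 4, 2, 7, 8, 1, 5, 9, 12, 16, 14, 15, 0]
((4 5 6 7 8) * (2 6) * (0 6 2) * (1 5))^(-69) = (0 6 7 8 4 1 5)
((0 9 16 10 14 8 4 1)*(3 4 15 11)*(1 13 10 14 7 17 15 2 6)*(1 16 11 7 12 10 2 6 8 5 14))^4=((0 9 11 3 4 13 2 8 6 16 1)(5 14)(7 17 15)(10 12))^4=(0 4 6 9 13 16 11 2 1 3 8)(7 17 15)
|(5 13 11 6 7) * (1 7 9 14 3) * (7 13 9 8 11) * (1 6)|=|(1 13 7 5 9 14 3 6 8 11)|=10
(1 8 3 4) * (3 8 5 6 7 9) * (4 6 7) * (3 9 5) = (9)(1 3 6 4)(5 7) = [0, 3, 2, 6, 1, 7, 4, 5, 8, 9]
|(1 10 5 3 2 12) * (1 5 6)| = 12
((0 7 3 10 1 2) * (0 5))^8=((0 7 3 10 1 2 5))^8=(0 7 3 10 1 2 5)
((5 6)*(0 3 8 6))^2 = ((0 3 8 6 5))^2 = (0 8 5 3 6)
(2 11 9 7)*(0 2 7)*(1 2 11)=(0 11 9)(1 2)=[11, 2, 1, 3, 4, 5, 6, 7, 8, 0, 10, 9]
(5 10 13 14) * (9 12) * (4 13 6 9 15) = [0, 1, 2, 3, 13, 10, 9, 7, 8, 12, 6, 11, 15, 14, 5, 4] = (4 13 14 5 10 6 9 12 15)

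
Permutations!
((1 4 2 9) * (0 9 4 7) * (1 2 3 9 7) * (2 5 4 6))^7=(0 7)(2 6)(3 4 5 9)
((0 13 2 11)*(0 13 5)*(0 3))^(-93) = (13)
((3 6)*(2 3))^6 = (6)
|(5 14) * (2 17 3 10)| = |(2 17 3 10)(5 14)| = 4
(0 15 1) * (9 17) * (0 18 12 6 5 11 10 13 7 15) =[0, 18, 2, 3, 4, 11, 5, 15, 8, 17, 13, 10, 6, 7, 14, 1, 16, 9, 12] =(1 18 12 6 5 11 10 13 7 15)(9 17)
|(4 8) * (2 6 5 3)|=|(2 6 5 3)(4 8)|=4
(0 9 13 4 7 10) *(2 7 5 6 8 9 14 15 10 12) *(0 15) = (0 14)(2 7 12)(4 5 6 8 9 13)(10 15) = [14, 1, 7, 3, 5, 6, 8, 12, 9, 13, 15, 11, 2, 4, 0, 10]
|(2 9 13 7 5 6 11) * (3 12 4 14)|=|(2 9 13 7 5 6 11)(3 12 4 14)|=28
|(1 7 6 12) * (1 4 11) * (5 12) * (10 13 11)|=9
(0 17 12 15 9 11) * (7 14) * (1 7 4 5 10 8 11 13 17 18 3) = [18, 7, 2, 1, 5, 10, 6, 14, 11, 13, 8, 0, 15, 17, 4, 9, 16, 12, 3] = (0 18 3 1 7 14 4 5 10 8 11)(9 13 17 12 15)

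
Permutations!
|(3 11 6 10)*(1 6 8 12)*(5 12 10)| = 4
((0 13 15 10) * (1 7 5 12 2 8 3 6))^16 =((0 13 15 10)(1 7 5 12 2 8 3 6))^16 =(15)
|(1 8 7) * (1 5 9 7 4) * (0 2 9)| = 15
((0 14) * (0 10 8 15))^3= (0 8 14 15 10)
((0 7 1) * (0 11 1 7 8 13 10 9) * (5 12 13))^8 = (0 8 5 12 13 10 9)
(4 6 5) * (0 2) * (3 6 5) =(0 2)(3 6)(4 5) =[2, 1, 0, 6, 5, 4, 3]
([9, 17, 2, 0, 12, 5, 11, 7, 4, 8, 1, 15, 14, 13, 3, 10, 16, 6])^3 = [4, 11, 2, 8, 3, 5, 10, 7, 14, 12, 6, 1, 0, 13, 9, 17, 16, 15]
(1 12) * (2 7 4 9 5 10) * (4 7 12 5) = (1 5 10 2 12)(4 9) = [0, 5, 12, 3, 9, 10, 6, 7, 8, 4, 2, 11, 1]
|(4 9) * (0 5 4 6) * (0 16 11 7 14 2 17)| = |(0 5 4 9 6 16 11 7 14 2 17)| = 11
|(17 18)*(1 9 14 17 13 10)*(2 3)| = 14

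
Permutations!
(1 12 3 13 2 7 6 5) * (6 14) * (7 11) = (1 12 3 13 2 11 7 14 6 5) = [0, 12, 11, 13, 4, 1, 5, 14, 8, 9, 10, 7, 3, 2, 6]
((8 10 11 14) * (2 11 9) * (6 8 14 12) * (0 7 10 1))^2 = ((14)(0 7 10 9 2 11 12 6 8 1))^2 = (14)(0 10 2 12 8)(1 7 9 11 6)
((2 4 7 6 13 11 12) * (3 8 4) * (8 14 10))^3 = (2 10 7 11 3 8 6 12 14 4 13)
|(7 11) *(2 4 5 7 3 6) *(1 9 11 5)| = 14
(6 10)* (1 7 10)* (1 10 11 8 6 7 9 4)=[0, 9, 2, 3, 1, 5, 10, 11, 6, 4, 7, 8]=(1 9 4)(6 10 7 11 8)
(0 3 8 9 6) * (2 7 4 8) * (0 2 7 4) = [3, 1, 4, 7, 8, 5, 2, 0, 9, 6] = (0 3 7)(2 4 8 9 6)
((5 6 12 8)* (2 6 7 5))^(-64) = (12)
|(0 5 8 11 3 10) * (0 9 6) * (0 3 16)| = |(0 5 8 11 16)(3 10 9 6)| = 20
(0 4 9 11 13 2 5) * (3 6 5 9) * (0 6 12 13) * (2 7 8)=(0 4 3 12 13 7 8 2 9 11)(5 6)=[4, 1, 9, 12, 3, 6, 5, 8, 2, 11, 10, 0, 13, 7]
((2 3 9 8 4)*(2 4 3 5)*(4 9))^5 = (2 5)(3 4 9 8)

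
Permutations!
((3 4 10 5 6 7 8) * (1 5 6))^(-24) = ((1 5)(3 4 10 6 7 8))^(-24) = (10)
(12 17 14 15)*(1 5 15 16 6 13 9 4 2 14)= [0, 5, 14, 3, 2, 15, 13, 7, 8, 4, 10, 11, 17, 9, 16, 12, 6, 1]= (1 5 15 12 17)(2 14 16 6 13 9 4)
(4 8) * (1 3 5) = (1 3 5)(4 8) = [0, 3, 2, 5, 8, 1, 6, 7, 4]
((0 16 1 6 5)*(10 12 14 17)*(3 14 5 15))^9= ((0 16 1 6 15 3 14 17 10 12 5))^9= (0 12 17 3 6 16 5 10 14 15 1)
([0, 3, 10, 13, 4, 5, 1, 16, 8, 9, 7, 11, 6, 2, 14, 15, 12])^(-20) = (1 12 7 2 3 6 16 10 13)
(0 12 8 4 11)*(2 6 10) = (0 12 8 4 11)(2 6 10) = [12, 1, 6, 3, 11, 5, 10, 7, 4, 9, 2, 0, 8]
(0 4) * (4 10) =[10, 1, 2, 3, 0, 5, 6, 7, 8, 9, 4] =(0 10 4)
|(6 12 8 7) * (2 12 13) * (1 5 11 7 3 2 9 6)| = 12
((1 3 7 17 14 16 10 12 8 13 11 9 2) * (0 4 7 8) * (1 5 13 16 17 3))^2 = (17)(0 7 8 10)(2 13 9 5 11)(3 16 12 4)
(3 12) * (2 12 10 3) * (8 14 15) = (2 12)(3 10)(8 14 15) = [0, 1, 12, 10, 4, 5, 6, 7, 14, 9, 3, 11, 2, 13, 15, 8]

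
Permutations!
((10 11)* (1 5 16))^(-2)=(1 5 16)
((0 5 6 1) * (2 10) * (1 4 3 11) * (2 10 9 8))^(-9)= ((0 5 6 4 3 11 1)(2 9 8))^(-9)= (0 11 4 5 1 3 6)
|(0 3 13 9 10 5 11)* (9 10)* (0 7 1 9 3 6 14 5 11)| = |(0 6 14 5)(1 9 3 13 10 11 7)| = 28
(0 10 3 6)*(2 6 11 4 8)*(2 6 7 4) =[10, 1, 7, 11, 8, 5, 0, 4, 6, 9, 3, 2] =(0 10 3 11 2 7 4 8 6)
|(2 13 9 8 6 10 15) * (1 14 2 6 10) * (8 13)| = |(1 14 2 8 10 15 6)(9 13)| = 14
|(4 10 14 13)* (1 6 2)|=12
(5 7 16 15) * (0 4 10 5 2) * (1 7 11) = (0 4 10 5 11 1 7 16 15 2) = [4, 7, 0, 3, 10, 11, 6, 16, 8, 9, 5, 1, 12, 13, 14, 2, 15]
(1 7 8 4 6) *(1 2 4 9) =(1 7 8 9)(2 4 6) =[0, 7, 4, 3, 6, 5, 2, 8, 9, 1]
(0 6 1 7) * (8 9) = [6, 7, 2, 3, 4, 5, 1, 0, 9, 8] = (0 6 1 7)(8 9)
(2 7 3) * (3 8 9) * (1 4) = [0, 4, 7, 2, 1, 5, 6, 8, 9, 3] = (1 4)(2 7 8 9 3)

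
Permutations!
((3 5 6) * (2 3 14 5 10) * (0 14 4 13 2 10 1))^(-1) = (0 1 3 2 13 4 6 5 14)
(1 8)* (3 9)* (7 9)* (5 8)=(1 5 8)(3 7 9)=[0, 5, 2, 7, 4, 8, 6, 9, 1, 3]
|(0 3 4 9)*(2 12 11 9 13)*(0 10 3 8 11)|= |(0 8 11 9 10 3 4 13 2 12)|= 10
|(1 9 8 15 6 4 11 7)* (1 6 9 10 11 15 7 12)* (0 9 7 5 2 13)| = 12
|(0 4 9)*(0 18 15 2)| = 6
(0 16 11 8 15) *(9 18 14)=[16, 1, 2, 3, 4, 5, 6, 7, 15, 18, 10, 8, 12, 13, 9, 0, 11, 17, 14]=(0 16 11 8 15)(9 18 14)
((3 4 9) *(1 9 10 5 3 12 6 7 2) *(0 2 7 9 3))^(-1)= (0 5 10 4 3 1 2)(6 12 9)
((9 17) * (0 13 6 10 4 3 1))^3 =(0 10 1 6 3 13 4)(9 17)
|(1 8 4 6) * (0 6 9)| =6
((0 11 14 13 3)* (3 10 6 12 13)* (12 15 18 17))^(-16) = (6 13 17 15 10 12 18)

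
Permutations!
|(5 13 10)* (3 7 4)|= 3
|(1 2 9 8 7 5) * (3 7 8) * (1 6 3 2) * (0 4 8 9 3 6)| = 8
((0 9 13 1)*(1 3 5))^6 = (13)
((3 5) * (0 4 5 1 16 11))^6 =(0 11 16 1 3 5 4)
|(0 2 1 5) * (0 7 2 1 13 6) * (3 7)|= |(0 1 5 3 7 2 13 6)|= 8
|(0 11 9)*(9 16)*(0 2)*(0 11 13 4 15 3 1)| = |(0 13 4 15 3 1)(2 11 16 9)| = 12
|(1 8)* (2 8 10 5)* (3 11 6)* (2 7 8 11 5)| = 9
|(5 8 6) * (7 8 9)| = 5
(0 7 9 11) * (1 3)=(0 7 9 11)(1 3)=[7, 3, 2, 1, 4, 5, 6, 9, 8, 11, 10, 0]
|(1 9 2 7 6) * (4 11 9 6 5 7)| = 4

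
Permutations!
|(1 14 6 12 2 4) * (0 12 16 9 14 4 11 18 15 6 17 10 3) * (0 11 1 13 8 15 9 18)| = |(0 12 2 1 4 13 8 15 6 16 18 9 14 17 10 3 11)| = 17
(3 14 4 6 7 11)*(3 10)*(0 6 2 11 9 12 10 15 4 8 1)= (0 6 7 9 12 10 3 14 8 1)(2 11 15 4)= [6, 0, 11, 14, 2, 5, 7, 9, 1, 12, 3, 15, 10, 13, 8, 4]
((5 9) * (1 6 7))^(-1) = (1 7 6)(5 9)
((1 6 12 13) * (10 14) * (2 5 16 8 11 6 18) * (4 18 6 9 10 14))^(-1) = (1 13 12 6)(2 18 4 10 9 11 8 16 5)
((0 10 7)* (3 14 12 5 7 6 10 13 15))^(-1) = ((0 13 15 3 14 12 5 7)(6 10))^(-1) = (0 7 5 12 14 3 15 13)(6 10)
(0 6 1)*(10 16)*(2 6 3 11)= [3, 0, 6, 11, 4, 5, 1, 7, 8, 9, 16, 2, 12, 13, 14, 15, 10]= (0 3 11 2 6 1)(10 16)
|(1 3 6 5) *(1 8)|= |(1 3 6 5 8)|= 5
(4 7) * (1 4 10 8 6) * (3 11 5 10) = (1 4 7 3 11 5 10 8 6) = [0, 4, 2, 11, 7, 10, 1, 3, 6, 9, 8, 5]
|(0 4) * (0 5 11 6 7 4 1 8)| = |(0 1 8)(4 5 11 6 7)| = 15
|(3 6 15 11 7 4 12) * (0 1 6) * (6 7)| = |(0 1 7 4 12 3)(6 15 11)| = 6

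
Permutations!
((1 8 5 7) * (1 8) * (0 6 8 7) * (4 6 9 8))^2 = (0 8)(5 9)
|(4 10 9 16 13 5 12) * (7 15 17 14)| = 28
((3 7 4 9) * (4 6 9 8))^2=((3 7 6 9)(4 8))^2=(3 6)(7 9)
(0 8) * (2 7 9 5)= (0 8)(2 7 9 5)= [8, 1, 7, 3, 4, 2, 6, 9, 0, 5]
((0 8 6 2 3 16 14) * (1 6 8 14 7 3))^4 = ((0 14)(1 6 2)(3 16 7))^4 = (1 6 2)(3 16 7)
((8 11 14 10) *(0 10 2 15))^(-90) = ((0 10 8 11 14 2 15))^(-90) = (0 10 8 11 14 2 15)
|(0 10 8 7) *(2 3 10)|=|(0 2 3 10 8 7)|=6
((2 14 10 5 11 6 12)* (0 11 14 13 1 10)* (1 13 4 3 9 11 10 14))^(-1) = (0 14 1 5 10)(2 12 6 11 9 3 4) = ((0 10 5 1 14)(2 4 3 9 11 6 12))^(-1)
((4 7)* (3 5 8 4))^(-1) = (3 7 4 8 5)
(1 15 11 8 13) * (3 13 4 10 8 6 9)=[0, 15, 2, 13, 10, 5, 9, 7, 4, 3, 8, 6, 12, 1, 14, 11]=(1 15 11 6 9 3 13)(4 10 8)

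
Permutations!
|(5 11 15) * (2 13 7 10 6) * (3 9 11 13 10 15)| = |(2 10 6)(3 9 11)(5 13 7 15)| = 12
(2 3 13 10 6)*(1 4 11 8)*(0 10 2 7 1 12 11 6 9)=(0 10 9)(1 4 6 7)(2 3 13)(8 12 11)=[10, 4, 3, 13, 6, 5, 7, 1, 12, 0, 9, 8, 11, 2]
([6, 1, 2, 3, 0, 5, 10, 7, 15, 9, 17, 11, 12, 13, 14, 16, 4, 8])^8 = (17)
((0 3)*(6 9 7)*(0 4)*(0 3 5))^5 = ((0 5)(3 4)(6 9 7))^5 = (0 5)(3 4)(6 7 9)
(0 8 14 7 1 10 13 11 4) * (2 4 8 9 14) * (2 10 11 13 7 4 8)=[9, 11, 8, 3, 0, 5, 6, 1, 10, 14, 7, 2, 12, 13, 4]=(0 9 14 4)(1 11 2 8 10 7)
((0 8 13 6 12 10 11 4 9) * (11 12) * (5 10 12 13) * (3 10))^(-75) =((0 8 5 3 10 13 6 11 4 9))^(-75) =(0 13)(3 4)(5 11)(6 8)(9 10)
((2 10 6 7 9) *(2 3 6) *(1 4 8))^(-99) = (2 10)(3 6 7 9)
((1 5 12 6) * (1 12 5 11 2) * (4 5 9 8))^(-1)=((1 11 2)(4 5 9 8)(6 12))^(-1)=(1 2 11)(4 8 9 5)(6 12)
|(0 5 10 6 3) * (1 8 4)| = 15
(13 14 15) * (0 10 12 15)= (0 10 12 15 13 14)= [10, 1, 2, 3, 4, 5, 6, 7, 8, 9, 12, 11, 15, 14, 0, 13]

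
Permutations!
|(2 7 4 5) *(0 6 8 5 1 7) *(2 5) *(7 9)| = 4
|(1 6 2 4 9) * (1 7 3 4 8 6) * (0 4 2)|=8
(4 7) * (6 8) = (4 7)(6 8) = [0, 1, 2, 3, 7, 5, 8, 4, 6]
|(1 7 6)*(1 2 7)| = 3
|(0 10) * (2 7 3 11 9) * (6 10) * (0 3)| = 8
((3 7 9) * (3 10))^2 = ((3 7 9 10))^2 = (3 9)(7 10)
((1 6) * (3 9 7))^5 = ((1 6)(3 9 7))^5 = (1 6)(3 7 9)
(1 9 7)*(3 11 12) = (1 9 7)(3 11 12) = [0, 9, 2, 11, 4, 5, 6, 1, 8, 7, 10, 12, 3]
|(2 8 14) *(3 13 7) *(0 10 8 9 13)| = |(0 10 8 14 2 9 13 7 3)| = 9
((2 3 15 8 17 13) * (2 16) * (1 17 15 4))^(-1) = (1 4 3 2 16 13 17)(8 15)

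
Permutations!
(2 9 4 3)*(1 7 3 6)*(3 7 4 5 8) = (1 4 6)(2 9 5 8 3) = [0, 4, 9, 2, 6, 8, 1, 7, 3, 5]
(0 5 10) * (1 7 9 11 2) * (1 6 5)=[1, 7, 6, 3, 4, 10, 5, 9, 8, 11, 0, 2]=(0 1 7 9 11 2 6 5 10)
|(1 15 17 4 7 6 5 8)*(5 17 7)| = 8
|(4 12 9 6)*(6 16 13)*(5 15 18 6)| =9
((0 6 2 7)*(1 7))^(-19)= (0 6 2 1 7)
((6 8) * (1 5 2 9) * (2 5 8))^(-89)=(1 8 6 2 9)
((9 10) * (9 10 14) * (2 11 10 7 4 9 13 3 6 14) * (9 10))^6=((2 11 9)(3 6 14 13)(4 10 7))^6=(3 14)(6 13)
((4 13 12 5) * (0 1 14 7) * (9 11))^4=((0 1 14 7)(4 13 12 5)(9 11))^4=(14)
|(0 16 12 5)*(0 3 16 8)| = 4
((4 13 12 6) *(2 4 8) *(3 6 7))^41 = ((2 4 13 12 7 3 6 8))^41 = (2 4 13 12 7 3 6 8)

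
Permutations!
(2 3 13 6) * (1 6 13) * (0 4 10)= (13)(0 4 10)(1 6 2 3)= [4, 6, 3, 1, 10, 5, 2, 7, 8, 9, 0, 11, 12, 13]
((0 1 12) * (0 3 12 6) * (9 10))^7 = ((0 1 6)(3 12)(9 10))^7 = (0 1 6)(3 12)(9 10)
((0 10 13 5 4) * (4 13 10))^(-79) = (0 4)(5 13)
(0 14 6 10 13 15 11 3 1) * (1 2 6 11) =[14, 0, 6, 2, 4, 5, 10, 7, 8, 9, 13, 3, 12, 15, 11, 1] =(0 14 11 3 2 6 10 13 15 1)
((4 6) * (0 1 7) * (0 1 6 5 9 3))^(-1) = (0 3 9 5 4 6)(1 7)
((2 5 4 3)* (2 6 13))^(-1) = ((2 5 4 3 6 13))^(-1) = (2 13 6 3 4 5)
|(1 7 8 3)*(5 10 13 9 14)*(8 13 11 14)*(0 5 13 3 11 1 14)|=11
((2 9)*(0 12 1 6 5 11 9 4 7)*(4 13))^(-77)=((0 12 1 6 5 11 9 2 13 4 7))^(-77)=(13)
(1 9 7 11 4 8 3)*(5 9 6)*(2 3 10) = (1 6 5 9 7 11 4 8 10 2 3) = [0, 6, 3, 1, 8, 9, 5, 11, 10, 7, 2, 4]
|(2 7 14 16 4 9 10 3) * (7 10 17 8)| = 21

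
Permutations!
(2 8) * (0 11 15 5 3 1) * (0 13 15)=(0 11)(1 13 15 5 3)(2 8)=[11, 13, 8, 1, 4, 3, 6, 7, 2, 9, 10, 0, 12, 15, 14, 5]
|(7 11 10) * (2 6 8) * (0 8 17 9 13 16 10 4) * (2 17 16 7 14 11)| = |(0 8 17 9 13 7 2 6 16 10 14 11 4)| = 13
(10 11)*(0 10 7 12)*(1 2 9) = (0 10 11 7 12)(1 2 9) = [10, 2, 9, 3, 4, 5, 6, 12, 8, 1, 11, 7, 0]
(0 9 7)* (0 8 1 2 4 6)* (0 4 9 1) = (0 1 2 9 7 8)(4 6) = [1, 2, 9, 3, 6, 5, 4, 8, 0, 7]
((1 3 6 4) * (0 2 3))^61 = (0 2 3 6 4 1)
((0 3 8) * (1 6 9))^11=(0 8 3)(1 9 6)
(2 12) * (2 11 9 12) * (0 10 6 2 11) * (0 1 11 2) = (0 10 6)(1 11 9 12) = [10, 11, 2, 3, 4, 5, 0, 7, 8, 12, 6, 9, 1]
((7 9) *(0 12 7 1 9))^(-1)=((0 12 7)(1 9))^(-1)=(0 7 12)(1 9)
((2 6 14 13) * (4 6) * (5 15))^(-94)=(15)(2 4 6 14 13)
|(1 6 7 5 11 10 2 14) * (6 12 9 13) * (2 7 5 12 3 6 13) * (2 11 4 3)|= |(1 2 14)(3 6 5 4)(7 12 9 11 10)|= 60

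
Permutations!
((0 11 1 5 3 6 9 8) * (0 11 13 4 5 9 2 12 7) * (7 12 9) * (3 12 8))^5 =(0 8 13 11 4 1 5 7 12)(2 9 3 6)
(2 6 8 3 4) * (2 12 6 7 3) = [0, 1, 7, 4, 12, 5, 8, 3, 2, 9, 10, 11, 6] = (2 7 3 4 12 6 8)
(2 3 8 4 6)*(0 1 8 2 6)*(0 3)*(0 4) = [1, 8, 4, 2, 3, 5, 6, 7, 0] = (0 1 8)(2 4 3)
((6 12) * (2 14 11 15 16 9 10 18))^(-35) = (2 9 11 18 16 14 10 15)(6 12)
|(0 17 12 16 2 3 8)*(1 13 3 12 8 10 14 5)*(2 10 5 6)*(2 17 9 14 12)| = |(0 9 14 6 17 8)(1 13 3 5)(10 12 16)| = 12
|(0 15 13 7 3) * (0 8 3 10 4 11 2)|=8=|(0 15 13 7 10 4 11 2)(3 8)|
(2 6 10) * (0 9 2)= [9, 1, 6, 3, 4, 5, 10, 7, 8, 2, 0]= (0 9 2 6 10)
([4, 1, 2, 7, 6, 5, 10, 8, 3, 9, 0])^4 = [0, 1, 2, 7, 4, 5, 6, 8, 3, 9, 10]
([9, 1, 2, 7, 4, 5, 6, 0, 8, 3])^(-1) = [7, 1, 2, 9, 4, 5, 6, 3, 8, 0]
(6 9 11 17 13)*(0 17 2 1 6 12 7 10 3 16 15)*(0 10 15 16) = (0 17 13 12 7 15 10 3)(1 6 9 11 2) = [17, 6, 1, 0, 4, 5, 9, 15, 8, 11, 3, 2, 7, 12, 14, 10, 16, 13]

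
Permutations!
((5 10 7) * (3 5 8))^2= ((3 5 10 7 8))^2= (3 10 8 5 7)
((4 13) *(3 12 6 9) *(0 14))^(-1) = ((0 14)(3 12 6 9)(4 13))^(-1) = (0 14)(3 9 6 12)(4 13)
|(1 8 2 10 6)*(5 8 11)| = 7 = |(1 11 5 8 2 10 6)|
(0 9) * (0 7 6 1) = (0 9 7 6 1) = [9, 0, 2, 3, 4, 5, 1, 6, 8, 7]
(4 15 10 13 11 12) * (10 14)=(4 15 14 10 13 11 12)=[0, 1, 2, 3, 15, 5, 6, 7, 8, 9, 13, 12, 4, 11, 10, 14]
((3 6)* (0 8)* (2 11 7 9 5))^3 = (0 8)(2 9 11 5 7)(3 6)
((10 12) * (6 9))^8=((6 9)(10 12))^8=(12)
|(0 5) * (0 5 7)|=2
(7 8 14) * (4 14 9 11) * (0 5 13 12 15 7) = [5, 1, 2, 3, 14, 13, 6, 8, 9, 11, 10, 4, 15, 12, 0, 7] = (0 5 13 12 15 7 8 9 11 4 14)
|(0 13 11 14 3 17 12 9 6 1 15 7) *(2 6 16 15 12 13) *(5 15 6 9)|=|(0 2 9 16 6 1 12 5 15 7)(3 17 13 11 14)|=10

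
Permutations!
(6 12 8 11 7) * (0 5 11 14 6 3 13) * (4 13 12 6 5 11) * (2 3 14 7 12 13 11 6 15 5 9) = (0 6 15 5 4 11 12 8 7 14 9 2 3 13) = [6, 1, 3, 13, 11, 4, 15, 14, 7, 2, 10, 12, 8, 0, 9, 5]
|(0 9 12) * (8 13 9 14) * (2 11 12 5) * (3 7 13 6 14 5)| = 60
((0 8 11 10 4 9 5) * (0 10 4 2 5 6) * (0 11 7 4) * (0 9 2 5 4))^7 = ((0 8 7)(2 4)(5 10)(6 11 9))^7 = (0 8 7)(2 4)(5 10)(6 11 9)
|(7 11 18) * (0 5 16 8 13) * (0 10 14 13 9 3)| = |(0 5 16 8 9 3)(7 11 18)(10 14 13)| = 6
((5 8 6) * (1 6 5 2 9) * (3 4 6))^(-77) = ((1 3 4 6 2 9)(5 8))^(-77) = (1 3 4 6 2 9)(5 8)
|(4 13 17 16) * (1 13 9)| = |(1 13 17 16 4 9)| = 6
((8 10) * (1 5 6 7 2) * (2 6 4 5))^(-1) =(1 2)(4 5)(6 7)(8 10)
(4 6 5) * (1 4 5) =[0, 4, 2, 3, 6, 5, 1] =(1 4 6)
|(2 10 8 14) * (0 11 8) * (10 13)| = 7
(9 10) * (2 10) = (2 10 9) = [0, 1, 10, 3, 4, 5, 6, 7, 8, 2, 9]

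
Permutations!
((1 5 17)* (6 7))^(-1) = ((1 5 17)(6 7))^(-1) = (1 17 5)(6 7)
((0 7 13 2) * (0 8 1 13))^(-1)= ((0 7)(1 13 2 8))^(-1)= (0 7)(1 8 2 13)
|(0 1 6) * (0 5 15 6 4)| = 3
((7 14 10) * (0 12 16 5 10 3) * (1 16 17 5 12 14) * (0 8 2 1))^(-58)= ((0 14 3 8 2 1 16 12 17 5 10 7))^(-58)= (0 3 2 16 17 10)(1 12 5 7 14 8)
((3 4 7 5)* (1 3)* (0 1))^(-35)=((0 1 3 4 7 5))^(-35)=(0 1 3 4 7 5)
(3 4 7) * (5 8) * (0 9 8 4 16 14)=(0 9 8 5 4 7 3 16 14)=[9, 1, 2, 16, 7, 4, 6, 3, 5, 8, 10, 11, 12, 13, 0, 15, 14]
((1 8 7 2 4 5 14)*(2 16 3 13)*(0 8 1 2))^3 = (0 16)(2 14 5 4)(3 8)(7 13)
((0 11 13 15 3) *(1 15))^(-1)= ((0 11 13 1 15 3))^(-1)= (0 3 15 1 13 11)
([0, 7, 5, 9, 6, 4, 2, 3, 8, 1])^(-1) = (1 9 3 7)(2 6 4 5)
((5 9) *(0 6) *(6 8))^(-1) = (0 6 8)(5 9)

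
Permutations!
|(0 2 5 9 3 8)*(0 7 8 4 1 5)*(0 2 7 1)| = 8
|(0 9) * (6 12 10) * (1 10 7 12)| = |(0 9)(1 10 6)(7 12)| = 6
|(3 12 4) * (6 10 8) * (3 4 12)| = |(12)(6 10 8)| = 3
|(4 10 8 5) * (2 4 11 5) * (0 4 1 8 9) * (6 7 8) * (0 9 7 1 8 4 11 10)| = 6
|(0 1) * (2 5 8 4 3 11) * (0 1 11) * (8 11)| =|(0 8 4 3)(2 5 11)| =12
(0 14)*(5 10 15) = (0 14)(5 10 15) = [14, 1, 2, 3, 4, 10, 6, 7, 8, 9, 15, 11, 12, 13, 0, 5]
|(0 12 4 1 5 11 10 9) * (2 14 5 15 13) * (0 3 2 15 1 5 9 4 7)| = 12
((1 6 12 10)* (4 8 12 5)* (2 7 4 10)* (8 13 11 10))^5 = ((1 6 5 8 12 2 7 4 13 11 10))^5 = (1 2 10 12 11 8 13 5 4 6 7)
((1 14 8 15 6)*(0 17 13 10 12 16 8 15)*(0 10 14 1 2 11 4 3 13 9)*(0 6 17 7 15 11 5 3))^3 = ((0 7 15 17 9 6 2 5 3 13 14 11 4)(8 10 12 16))^3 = (0 17 2 13 4 15 6 3 11 7 9 5 14)(8 16 12 10)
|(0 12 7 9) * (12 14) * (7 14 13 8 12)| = 7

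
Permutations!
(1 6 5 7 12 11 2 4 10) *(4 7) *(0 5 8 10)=(0 5 4)(1 6 8 10)(2 7 12 11)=[5, 6, 7, 3, 0, 4, 8, 12, 10, 9, 1, 2, 11]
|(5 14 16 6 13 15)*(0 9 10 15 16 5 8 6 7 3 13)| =12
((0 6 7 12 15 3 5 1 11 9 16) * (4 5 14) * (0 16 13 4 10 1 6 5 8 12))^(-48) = (16)(1 15 13 10 12 9 14 8 11 3 4)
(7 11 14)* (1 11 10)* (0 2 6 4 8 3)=(0 2 6 4 8 3)(1 11 14 7 10)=[2, 11, 6, 0, 8, 5, 4, 10, 3, 9, 1, 14, 12, 13, 7]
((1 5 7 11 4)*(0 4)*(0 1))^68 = ((0 4)(1 5 7 11))^68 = (11)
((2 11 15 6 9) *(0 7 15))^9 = (0 15 9 11 7 6 2)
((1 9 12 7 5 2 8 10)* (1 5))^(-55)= ((1 9 12 7)(2 8 10 5))^(-55)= (1 9 12 7)(2 8 10 5)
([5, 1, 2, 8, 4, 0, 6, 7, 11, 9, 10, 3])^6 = [0, 1, 2, 3, 4, 5, 6, 7, 8, 9, 10, 11]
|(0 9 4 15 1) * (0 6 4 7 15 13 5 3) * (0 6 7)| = |(0 9)(1 7 15)(3 6 4 13 5)| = 30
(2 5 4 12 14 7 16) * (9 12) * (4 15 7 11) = (2 5 15 7 16)(4 9 12 14 11) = [0, 1, 5, 3, 9, 15, 6, 16, 8, 12, 10, 4, 14, 13, 11, 7, 2]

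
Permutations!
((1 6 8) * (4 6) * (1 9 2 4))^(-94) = ((2 4 6 8 9))^(-94) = (2 4 6 8 9)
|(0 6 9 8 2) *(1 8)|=6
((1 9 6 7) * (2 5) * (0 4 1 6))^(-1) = ((0 4 1 9)(2 5)(6 7))^(-1) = (0 9 1 4)(2 5)(6 7)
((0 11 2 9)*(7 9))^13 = (0 7 11 9 2)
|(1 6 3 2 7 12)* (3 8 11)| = 8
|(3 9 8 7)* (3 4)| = |(3 9 8 7 4)| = 5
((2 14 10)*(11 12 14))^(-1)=(2 10 14 12 11)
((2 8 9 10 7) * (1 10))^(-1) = ((1 10 7 2 8 9))^(-1) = (1 9 8 2 7 10)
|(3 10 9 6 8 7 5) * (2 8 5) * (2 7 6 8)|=6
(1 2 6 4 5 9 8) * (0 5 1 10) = (0 5 9 8 10)(1 2 6 4) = [5, 2, 6, 3, 1, 9, 4, 7, 10, 8, 0]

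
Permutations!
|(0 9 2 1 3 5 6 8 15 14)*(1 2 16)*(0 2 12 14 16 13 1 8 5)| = |(0 9 13 1 3)(2 12 14)(5 6)(8 15 16)| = 30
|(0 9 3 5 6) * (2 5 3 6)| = 6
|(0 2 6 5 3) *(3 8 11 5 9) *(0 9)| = 6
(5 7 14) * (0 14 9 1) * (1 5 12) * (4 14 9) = (0 9 5 7 4 14 12 1) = [9, 0, 2, 3, 14, 7, 6, 4, 8, 5, 10, 11, 1, 13, 12]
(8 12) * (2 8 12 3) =[0, 1, 8, 2, 4, 5, 6, 7, 3, 9, 10, 11, 12] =(12)(2 8 3)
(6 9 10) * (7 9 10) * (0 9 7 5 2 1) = (0 9 5 2 1)(6 10) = [9, 0, 1, 3, 4, 2, 10, 7, 8, 5, 6]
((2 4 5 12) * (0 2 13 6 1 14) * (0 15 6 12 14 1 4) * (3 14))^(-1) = (0 2)(3 5 4 6 15 14)(12 13)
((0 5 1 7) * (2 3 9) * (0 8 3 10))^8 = ((0 5 1 7 8 3 9 2 10))^8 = (0 10 2 9 3 8 7 1 5)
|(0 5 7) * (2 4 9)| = 3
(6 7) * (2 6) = (2 6 7) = [0, 1, 6, 3, 4, 5, 7, 2]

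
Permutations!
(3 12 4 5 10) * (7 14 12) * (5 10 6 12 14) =(14)(3 7 5 6 12 4 10) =[0, 1, 2, 7, 10, 6, 12, 5, 8, 9, 3, 11, 4, 13, 14]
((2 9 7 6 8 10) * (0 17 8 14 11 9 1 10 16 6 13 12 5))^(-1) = ((0 17 8 16 6 14 11 9 7 13 12 5)(1 10 2))^(-1) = (0 5 12 13 7 9 11 14 6 16 8 17)(1 2 10)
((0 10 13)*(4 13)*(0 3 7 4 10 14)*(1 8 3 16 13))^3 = (0 14)(1 7 8 4 3)(13 16)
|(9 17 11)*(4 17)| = 4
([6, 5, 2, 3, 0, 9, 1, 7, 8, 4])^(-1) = [4, 6, 2, 3, 9, 1, 0, 7, 8, 5]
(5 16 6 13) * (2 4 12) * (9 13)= (2 4 12)(5 16 6 9 13)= [0, 1, 4, 3, 12, 16, 9, 7, 8, 13, 10, 11, 2, 5, 14, 15, 6]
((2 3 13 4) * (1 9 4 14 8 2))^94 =(1 9 4)(2 8 14 13 3)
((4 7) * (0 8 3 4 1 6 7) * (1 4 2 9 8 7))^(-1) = (0 4 7)(1 6)(2 3 8 9)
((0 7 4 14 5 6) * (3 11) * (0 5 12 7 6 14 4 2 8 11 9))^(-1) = (0 9 3 11 8 2 7 12 14 5 6)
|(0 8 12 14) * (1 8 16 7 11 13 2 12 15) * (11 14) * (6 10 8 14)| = |(0 16 7 6 10 8 15 1 14)(2 12 11 13)| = 36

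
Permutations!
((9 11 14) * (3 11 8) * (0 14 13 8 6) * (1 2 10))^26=(0 9)(1 10 2)(3 13)(6 14)(8 11)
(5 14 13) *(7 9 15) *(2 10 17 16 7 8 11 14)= (2 10 17 16 7 9 15 8 11 14 13 5)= [0, 1, 10, 3, 4, 2, 6, 9, 11, 15, 17, 14, 12, 5, 13, 8, 7, 16]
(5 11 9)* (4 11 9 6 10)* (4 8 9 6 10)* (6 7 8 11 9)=[0, 1, 2, 3, 9, 7, 4, 8, 6, 5, 11, 10]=(4 9 5 7 8 6)(10 11)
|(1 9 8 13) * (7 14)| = |(1 9 8 13)(7 14)| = 4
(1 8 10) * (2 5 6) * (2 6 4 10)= (1 8 2 5 4 10)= [0, 8, 5, 3, 10, 4, 6, 7, 2, 9, 1]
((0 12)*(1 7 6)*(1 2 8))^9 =((0 12)(1 7 6 2 8))^9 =(0 12)(1 8 2 6 7)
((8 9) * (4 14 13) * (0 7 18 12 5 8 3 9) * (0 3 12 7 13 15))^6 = ((0 13 4 14 15)(3 9 12 5 8)(7 18))^6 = (18)(0 13 4 14 15)(3 9 12 5 8)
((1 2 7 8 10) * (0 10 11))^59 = ((0 10 1 2 7 8 11))^59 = (0 2 11 1 8 10 7)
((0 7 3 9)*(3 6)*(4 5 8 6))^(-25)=((0 7 4 5 8 6 3 9))^(-25)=(0 9 3 6 8 5 4 7)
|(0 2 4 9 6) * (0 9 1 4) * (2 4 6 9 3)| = 6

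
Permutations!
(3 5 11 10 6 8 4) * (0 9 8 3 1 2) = (0 9 8 4 1 2)(3 5 11 10 6) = [9, 2, 0, 5, 1, 11, 3, 7, 4, 8, 6, 10]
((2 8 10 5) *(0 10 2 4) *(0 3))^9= (0 3 4 5 10)(2 8)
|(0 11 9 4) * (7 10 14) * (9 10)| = |(0 11 10 14 7 9 4)| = 7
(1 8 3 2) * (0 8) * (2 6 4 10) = (0 8 3 6 4 10 2 1) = [8, 0, 1, 6, 10, 5, 4, 7, 3, 9, 2]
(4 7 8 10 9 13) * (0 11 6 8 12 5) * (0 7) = (0 11 6 8 10 9 13 4)(5 7 12) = [11, 1, 2, 3, 0, 7, 8, 12, 10, 13, 9, 6, 5, 4]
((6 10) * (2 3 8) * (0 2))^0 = (10)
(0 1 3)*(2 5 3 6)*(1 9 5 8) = (0 9 5 3)(1 6 2 8) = [9, 6, 8, 0, 4, 3, 2, 7, 1, 5]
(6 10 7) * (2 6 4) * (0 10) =(0 10 7 4 2 6) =[10, 1, 6, 3, 2, 5, 0, 4, 8, 9, 7]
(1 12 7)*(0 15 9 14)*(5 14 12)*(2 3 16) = (0 15 9 12 7 1 5 14)(2 3 16) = [15, 5, 3, 16, 4, 14, 6, 1, 8, 12, 10, 11, 7, 13, 0, 9, 2]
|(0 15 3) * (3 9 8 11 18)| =|(0 15 9 8 11 18 3)| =7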